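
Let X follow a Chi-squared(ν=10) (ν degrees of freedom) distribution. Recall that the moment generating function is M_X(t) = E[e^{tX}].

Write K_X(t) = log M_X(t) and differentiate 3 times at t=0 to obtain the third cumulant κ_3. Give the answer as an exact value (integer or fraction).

M_X(t) = (1 - 2*t)^(-5)
K_X(t) = log M_X(t) = -5*log(1 - 2*t)
dK/dt = -10/(2*t - 1)
d^2K/dt^2 = 20/(4*t^2 - 4*t + 1)
d^3K/dt^3 = -80/(8*t^3 - 12*t^2 + 6*t - 1)

κ_3 = d^3K/dt^3 |_{t=0} = 80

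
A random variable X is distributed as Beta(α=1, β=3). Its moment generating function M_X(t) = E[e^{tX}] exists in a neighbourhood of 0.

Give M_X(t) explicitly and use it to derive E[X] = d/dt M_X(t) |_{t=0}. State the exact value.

E[X] = M^(1)(0) = 1/4

M_X(t) = ₁F₁(1; 4; t)
M^(1)(t) = ₁F₁(2; 5; t)/4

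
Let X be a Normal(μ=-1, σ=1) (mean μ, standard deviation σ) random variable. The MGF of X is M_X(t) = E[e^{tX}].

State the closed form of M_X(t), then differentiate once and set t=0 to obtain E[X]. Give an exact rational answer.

M_X(t) = e^(t^2/2 - t)
D[M](t) = t*e^(-t)*e^(t^2/2) - e^(-t)*e^(t^2/2)

E[X] = D[M](0) = -1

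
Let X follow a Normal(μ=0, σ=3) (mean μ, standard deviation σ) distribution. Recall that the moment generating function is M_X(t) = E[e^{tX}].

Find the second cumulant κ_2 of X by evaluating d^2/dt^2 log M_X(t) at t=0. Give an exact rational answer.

M_X(t) = e^(9*t^2/2)
K_X(t) = log M_X(t) = 9*t^2/2
D^2[K](t) = 9

κ_2 = D^2[K](0) = 9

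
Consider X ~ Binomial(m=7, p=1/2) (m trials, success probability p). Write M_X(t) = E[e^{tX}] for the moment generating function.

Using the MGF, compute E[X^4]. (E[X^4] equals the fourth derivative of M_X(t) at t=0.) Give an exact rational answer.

M_X(t) = (e^(t)/2 + 1/2)^7
D^4[M](t) = 2401*e^(7*t)/128 + 567*e^(6*t)/8 + 13125*e^(5*t)/128 + 70*e^(4*t) + 2835*e^(3*t)/128 + 21*e^(2*t)/8 + 7*e^(t)/128

E[X^4] = D^4[M](0) = 287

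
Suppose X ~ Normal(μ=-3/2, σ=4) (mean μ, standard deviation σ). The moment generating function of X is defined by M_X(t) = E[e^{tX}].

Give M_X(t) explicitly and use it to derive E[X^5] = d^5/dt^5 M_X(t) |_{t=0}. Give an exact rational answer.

M_X(t) = e^(8*t^2 - 3*t/2)
M^(5)(t) = (33554432*t^5*e^(8*t^2) - 15728640*t^4*e^(8*t^2) + 23920640*t^3*e^(8*t^2) - 6174720*t^2*e^(8*t^2) + 2532000*t*e^(8*t^2) - 201843*e^(8*t^2))*e^(-3*t/2)/32

E[X^5] = M^(5)(0) = -201843/32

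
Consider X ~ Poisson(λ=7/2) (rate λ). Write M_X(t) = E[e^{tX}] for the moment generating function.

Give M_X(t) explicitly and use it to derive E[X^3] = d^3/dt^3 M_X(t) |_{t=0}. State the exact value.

E[X^3] = M^(3)(0) = 665/8

M_X(t) = e^(7*e^(t)/2 - 7/2)
M^(3)(t) = (343*e^(3*t)*e^(7*e^(t)/2) + 294*e^(2*t)*e^(7*e^(t)/2) + 28*e^(t)*e^(7*e^(t)/2))*e^(-7/2)/8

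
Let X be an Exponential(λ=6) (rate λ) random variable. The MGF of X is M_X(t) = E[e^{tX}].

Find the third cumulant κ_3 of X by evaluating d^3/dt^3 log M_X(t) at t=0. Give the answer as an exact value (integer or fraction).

κ_3 = d^3K/dt^3 |_{t=0} = 1/108

M_X(t) = 6/(6 - t)
K_X(t) = log M_X(t) = -log(6 - t) + log(6)
dK/dt = -1/(t - 6)
d^2K/dt^2 = 1/(t^2 - 12*t + 36)
d^3K/dt^3 = -2/(t^3 - 18*t^2 + 108*t - 216)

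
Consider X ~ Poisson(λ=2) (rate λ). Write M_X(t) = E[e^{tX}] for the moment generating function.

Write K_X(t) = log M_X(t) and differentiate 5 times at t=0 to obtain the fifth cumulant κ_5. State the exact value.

M_X(t) = e^(2*e^(t) - 2)
K_X(t) = log M_X(t) = 2*e^(t) - 2
dK/dt = 2*e^(t)
d^2K/dt^2 = 2*e^(t)
d^3K/dt^3 = 2*e^(t)
d^4K/dt^4 = 2*e^(t)
d^5K/dt^5 = 2*e^(t)

κ_5 = d^5K/dt^5 |_{t=0} = 2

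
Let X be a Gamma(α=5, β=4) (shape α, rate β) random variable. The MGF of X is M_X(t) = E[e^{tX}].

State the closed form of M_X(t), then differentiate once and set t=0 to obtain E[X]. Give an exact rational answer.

M_X(t) = 1024/(4 - t)^5
M′(t) = 5120/(t^6 - 24*t^5 + 240*t^4 - 1280*t^3 + 3840*t^2 - 6144*t + 4096)

E[X] = M′(0) = 5/4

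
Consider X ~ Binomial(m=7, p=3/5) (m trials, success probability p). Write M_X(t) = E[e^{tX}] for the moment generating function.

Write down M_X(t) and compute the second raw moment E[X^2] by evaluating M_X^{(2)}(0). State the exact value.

E[X^2] = d^2M/dt^2 |_{t=0} = 483/25

M_X(t) = (3*e^(t)/5 + 2/5)^7
dM/dt = 15309*e^(7*t)/78125 + 61236*e^(6*t)/78125 + 20412*e^(5*t)/15625 + 18144*e^(4*t)/15625 + 9072*e^(3*t)/15625 + 12096*e^(2*t)/78125 + 1344*e^(t)/78125
d^2M/dt^2 = 107163*e^(7*t)/78125 + 367416*e^(6*t)/78125 + 20412*e^(5*t)/3125 + 72576*e^(4*t)/15625 + 27216*e^(3*t)/15625 + 24192*e^(2*t)/78125 + 1344*e^(t)/78125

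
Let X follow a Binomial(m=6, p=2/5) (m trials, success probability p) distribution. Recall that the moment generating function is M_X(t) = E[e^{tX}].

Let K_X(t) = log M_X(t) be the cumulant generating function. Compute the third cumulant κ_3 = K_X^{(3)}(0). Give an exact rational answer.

M_X(t) = (2*e^(t)/5 + 3/5)^6
K_X(t) = log M_X(t) = 6*log(2*e^(t)/5 + 3/5)
K^(3)(t) = (-72*e^(2*t) + 108*e^(t))/(8*e^(3*t) + 36*e^(2*t) + 54*e^(t) + 27)

κ_3 = K^(3)(0) = 36/125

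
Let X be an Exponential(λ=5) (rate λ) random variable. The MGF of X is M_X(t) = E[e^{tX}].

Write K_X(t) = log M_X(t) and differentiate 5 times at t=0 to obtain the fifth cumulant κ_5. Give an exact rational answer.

M_X(t) = 5/(5 - t)
K_X(t) = log M_X(t) = -log(5 - t) + log(5)
D^5[K](t) = -24/(t^5 - 25*t^4 + 250*t^3 - 1250*t^2 + 3125*t - 3125)

κ_5 = D^5[K](0) = 24/3125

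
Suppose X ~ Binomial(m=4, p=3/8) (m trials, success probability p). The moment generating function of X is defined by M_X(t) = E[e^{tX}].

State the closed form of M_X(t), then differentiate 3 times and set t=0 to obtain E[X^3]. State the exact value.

M_X(t) = (3*e^(t)/8 + 5/8)^4
dM/dt = 81*e^(4*t)/1024 + 405*e^(3*t)/1024 + 675*e^(2*t)/1024 + 375*e^(t)/1024
d^2M/dt^2 = 81*e^(4*t)/256 + 1215*e^(3*t)/1024 + 675*e^(2*t)/512 + 375*e^(t)/1024
d^3M/dt^3 = 81*e^(4*t)/64 + 3645*e^(3*t)/1024 + 675*e^(2*t)/256 + 375*e^(t)/1024

E[X^3] = d^3M/dt^3 |_{t=0} = 501/64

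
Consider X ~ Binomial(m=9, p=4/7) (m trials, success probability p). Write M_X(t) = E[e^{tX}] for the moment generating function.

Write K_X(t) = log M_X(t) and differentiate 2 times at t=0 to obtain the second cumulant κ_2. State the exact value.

M_X(t) = (4*e^(t)/7 + 3/7)^9
K_X(t) = log M_X(t) = 9*log(4*e^(t)/7 + 3/7)
K^(2)(t) = 108*e^(t)/(16*e^(2*t) + 24*e^(t) + 9)

κ_2 = K^(2)(0) = 108/49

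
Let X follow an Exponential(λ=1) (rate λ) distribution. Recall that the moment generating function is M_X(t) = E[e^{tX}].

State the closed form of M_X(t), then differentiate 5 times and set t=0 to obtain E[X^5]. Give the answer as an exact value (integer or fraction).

E[X^5] = d^5M/dt^5 |_{t=0} = 120

M_X(t) = 1/(1 - t)
dM/dt = 1/(t^2 - 2*t + 1)
d^2M/dt^2 = -2/(t^3 - 3*t^2 + 3*t - 1)
d^3M/dt^3 = 6/(t^4 - 4*t^3 + 6*t^2 - 4*t + 1)
d^4M/dt^4 = -24/(t^5 - 5*t^4 + 10*t^3 - 10*t^2 + 5*t - 1)
d^5M/dt^5 = 120/(t^6 - 6*t^5 + 15*t^4 - 20*t^3 + 15*t^2 - 6*t + 1)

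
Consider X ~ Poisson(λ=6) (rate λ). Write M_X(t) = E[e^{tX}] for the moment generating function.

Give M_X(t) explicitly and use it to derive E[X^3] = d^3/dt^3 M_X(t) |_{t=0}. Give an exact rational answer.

M_X(t) = e^(6*e^(t) - 6)
dM/dt = 6*e^(-6)*e^(t)*e^(6*e^(t))
d^2M/dt^2 = (36*e^(2*t)*e^(6*e^(t)) + 6*e^(t)*e^(6*e^(t)))*e^(-6)
d^3M/dt^3 = (216*e^(3*t)*e^(6*e^(t)) + 108*e^(2*t)*e^(6*e^(t)) + 6*e^(t)*e^(6*e^(t)))*e^(-6)

E[X^3] = d^3M/dt^3 |_{t=0} = 330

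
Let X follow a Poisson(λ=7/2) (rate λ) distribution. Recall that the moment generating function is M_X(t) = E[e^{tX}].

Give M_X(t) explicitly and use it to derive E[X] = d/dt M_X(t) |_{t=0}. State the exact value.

M_X(t) = e^(7*e^(t)/2 - 7/2)
dM/dt = 7*e^(-7/2)*e^(t)*e^(7*e^(t)/2)/2

E[X] = dM/dt |_{t=0} = 7/2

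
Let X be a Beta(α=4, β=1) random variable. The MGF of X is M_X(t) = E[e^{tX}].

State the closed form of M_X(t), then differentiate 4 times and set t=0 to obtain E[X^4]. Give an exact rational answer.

M_X(t) = ₁F₁(4; 5; t)
M′(t) = 4*₁F₁(5; 6; t)/5
M′′(t) = 2*₁F₁(6; 7; t)/3
M′′′(t) = 4*₁F₁(7; 8; t)/7
M′′′′(t) = ₁F₁(8; 9; t)/2

E[X^4] = M′′′′(0) = 1/2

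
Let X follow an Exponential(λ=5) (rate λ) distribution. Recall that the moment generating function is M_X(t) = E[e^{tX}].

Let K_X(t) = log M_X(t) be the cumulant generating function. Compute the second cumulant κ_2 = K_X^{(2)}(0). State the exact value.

M_X(t) = 5/(5 - t)
K_X(t) = log M_X(t) = -log(5 - t) + log(5)
K^(2)(t) = 1/(t^2 - 10*t + 25)

κ_2 = K^(2)(0) = 1/25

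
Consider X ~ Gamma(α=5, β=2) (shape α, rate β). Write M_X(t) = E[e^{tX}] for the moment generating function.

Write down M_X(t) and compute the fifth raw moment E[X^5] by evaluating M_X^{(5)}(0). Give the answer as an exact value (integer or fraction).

M_X(t) = 32/(2 - t)^5
M′(t) = 160/(t^6 - 12*t^5 + 60*t^4 - 160*t^3 + 240*t^2 - 192*t + 64)
M′′(t) = -960/(t^7 - 14*t^6 + 84*t^5 - 280*t^4 + 560*t^3 - 672*t^2 + 448*t - 128)
M′′′(t) = 6720/(t^8 - 16*t^7 + 112*t^6 - 448*t^5 + 1120*t^4 - 1792*t^3 + 1792*t^2 - 1024*t + 256)
M′′′′(t) = -53760/(t^9 - 18*t^8 + 144*t^7 - 672*t^6 + 2016*t^5 - 4032*t^4 + 5376*t^3 - 4608*t^2 + 2304*t - 512)
M′′′′′(t) = 483840/(t^10 - 20*t^9 + 180*t^8 - 960*t^7 + 3360*t^6 - 8064*t^5 + 13440*t^4 - 15360*t^3 + 11520*t^2 - 5120*t + 1024)

E[X^5] = M′′′′′(0) = 945/2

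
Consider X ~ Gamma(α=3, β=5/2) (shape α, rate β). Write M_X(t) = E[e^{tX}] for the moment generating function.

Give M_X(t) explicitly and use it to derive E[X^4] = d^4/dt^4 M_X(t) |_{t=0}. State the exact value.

E[X^4] = M′′′′(0) = 1152/125

M_X(t) = 125/(8*(5/2 - t)^3)
M′(t) = 750/(16*t^4 - 160*t^3 + 600*t^2 - 1000*t + 625)
M′′(t) = -6000/(32*t^5 - 400*t^4 + 2000*t^3 - 5000*t^2 + 6250*t - 3125)
M′′′(t) = 60000/(64*t^6 - 960*t^5 + 6000*t^4 - 20000*t^3 + 37500*t^2 - 37500*t + 15625)
M′′′′(t) = -720000/(128*t^7 - 2240*t^6 + 16800*t^5 - 70000*t^4 + 175000*t^3 - 262500*t^2 + 218750*t - 78125)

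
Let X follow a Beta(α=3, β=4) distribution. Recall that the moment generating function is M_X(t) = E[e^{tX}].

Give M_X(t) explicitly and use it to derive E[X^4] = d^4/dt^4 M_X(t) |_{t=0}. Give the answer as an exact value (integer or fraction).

E[X^4] = M′′′′(0) = 1/14

M_X(t) = ₁F₁(3; 7; t)
M′(t) = 3*₁F₁(4; 8; t)/7
M′′(t) = 3*₁F₁(5; 9; t)/14
M′′′(t) = 5*₁F₁(6; 10; t)/42
M′′′′(t) = ₁F₁(7; 11; t)/14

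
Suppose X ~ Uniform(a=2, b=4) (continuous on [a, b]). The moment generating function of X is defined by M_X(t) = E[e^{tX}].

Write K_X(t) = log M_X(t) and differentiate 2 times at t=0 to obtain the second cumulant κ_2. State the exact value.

κ_2 = K′′(0) = 1/3

M_X(t) = (e^(4*t) - e^(2*t))/(2*t)
K_X(t) = log M_X(t) = -log(t) + log(e^(4*t) - e^(2*t)) - log(2)
K′(t) = (4*t*e^(2*t) - 2*t - e^(2*t) + 1)/(t*e^(2*t) - t)
K′′(t) = (-4*t^2*e^(2*t) + e^(4*t) - 2*e^(2*t) + 1)/(t^2*e^(4*t) - 2*t^2*e^(2*t) + t^2)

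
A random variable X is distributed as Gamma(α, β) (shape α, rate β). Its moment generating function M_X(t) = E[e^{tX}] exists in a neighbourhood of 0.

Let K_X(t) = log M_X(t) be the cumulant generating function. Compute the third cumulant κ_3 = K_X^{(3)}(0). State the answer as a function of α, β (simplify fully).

M_X(t) = (β/(β - t))^α
K_X(t) = log M_X(t) = α*(log(β) - log(β - t))
K′(t) = -α/(-β + t)
K′′(t) = α/(β^2 - 2*β*t + t^2)
K′′′(t) = -2*α/(-β^3 + 3*β^2*t - 3*β*t^2 + t^3)

κ_3 = K′′′(0) = 2*α/β^3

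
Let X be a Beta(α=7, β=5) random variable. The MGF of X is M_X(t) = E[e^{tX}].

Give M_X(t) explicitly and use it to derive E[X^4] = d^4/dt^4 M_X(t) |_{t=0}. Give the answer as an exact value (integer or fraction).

E[X^4] = D^4[M](0) = 2/13

M_X(t) = ₁F₁(7; 12; t)
D^4[M](t) = 2*₁F₁(11; 16; t)/13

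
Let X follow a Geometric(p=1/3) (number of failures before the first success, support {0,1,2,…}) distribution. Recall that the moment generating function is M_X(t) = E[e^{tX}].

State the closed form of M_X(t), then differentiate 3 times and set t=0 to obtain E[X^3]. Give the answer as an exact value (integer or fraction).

E[X^3] = M^(3)(0) = 74

M_X(t) = 1/(3*(1 - 2*e^(t)/3))
M^(3)(t) = (8*e^(3*t) + 48*e^(2*t) + 18*e^(t))/(16*e^(4*t) - 96*e^(3*t) + 216*e^(2*t) - 216*e^(t) + 81)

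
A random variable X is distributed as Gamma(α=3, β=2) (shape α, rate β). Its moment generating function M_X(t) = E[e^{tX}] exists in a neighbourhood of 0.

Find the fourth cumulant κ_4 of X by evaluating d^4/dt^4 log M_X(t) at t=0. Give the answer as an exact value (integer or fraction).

κ_4 = K^(4)(0) = 9/8

M_X(t) = 8/(2 - t)^3
K_X(t) = log M_X(t) = -3*log(2 - t) + 3*log(2)
K^(4)(t) = 18/(t^4 - 8*t^3 + 24*t^2 - 32*t + 16)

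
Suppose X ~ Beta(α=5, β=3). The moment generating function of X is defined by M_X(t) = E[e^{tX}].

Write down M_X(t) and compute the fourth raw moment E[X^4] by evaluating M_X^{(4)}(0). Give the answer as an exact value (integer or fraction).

E[X^4] = M′′′′(0) = 7/33

M_X(t) = ₁F₁(5; 8; t)
M′(t) = 5*₁F₁(6; 9; t)/8
M′′(t) = 5*₁F₁(7; 10; t)/12
M′′′(t) = 7*₁F₁(8; 11; t)/24
M′′′′(t) = 7*₁F₁(9; 12; t)/33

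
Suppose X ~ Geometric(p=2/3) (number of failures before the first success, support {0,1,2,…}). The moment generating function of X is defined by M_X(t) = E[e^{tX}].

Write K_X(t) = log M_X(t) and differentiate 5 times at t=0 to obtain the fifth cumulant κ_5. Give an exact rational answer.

κ_5 = K′′′′′(0) = 15

M_X(t) = 2/(3*(1 - e^(t)/3))
K_X(t) = log M_X(t) = -log(1 - e^(t)/3) - log(3) + log(2)
K′(t) = -e^(t)/(e^(t) - 3)
K′′(t) = 3*e^(t)/(e^(2*t) - 6*e^(t) + 9)
K′′′(t) = (-3*e^(2*t) - 9*e^(t))/(e^(3*t) - 9*e^(2*t) + 27*e^(t) - 27)
K′′′′(t) = (3*e^(3*t) + 36*e^(2*t) + 27*e^(t))/(e^(4*t) - 12*e^(3*t) + 54*e^(2*t) - 108*e^(t) + 81)
K′′′′′(t) = (-3*e^(4*t) - 99*e^(3*t) - 297*e^(2*t) - 81*e^(t))/(e^(5*t) - 15*e^(4*t) + 90*e^(3*t) - 270*e^(2*t) + 405*e^(t) - 243)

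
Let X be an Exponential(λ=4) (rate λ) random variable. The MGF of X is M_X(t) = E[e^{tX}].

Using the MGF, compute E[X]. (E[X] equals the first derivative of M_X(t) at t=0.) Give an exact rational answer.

M_X(t) = 4/(4 - t)
M′(t) = 4/(t^2 - 8*t + 16)

E[X] = M′(0) = 1/4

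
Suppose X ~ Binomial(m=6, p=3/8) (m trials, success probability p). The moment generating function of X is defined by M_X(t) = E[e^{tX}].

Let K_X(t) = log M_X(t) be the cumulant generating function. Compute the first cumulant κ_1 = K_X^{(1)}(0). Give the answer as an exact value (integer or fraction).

M_X(t) = (3*e^(t)/8 + 5/8)^6
K_X(t) = log M_X(t) = 6*log(3*e^(t)/8 + 5/8)
D[K](t) = 18*e^(t)/(3*e^(t) + 5)

κ_1 = D[K](0) = 9/4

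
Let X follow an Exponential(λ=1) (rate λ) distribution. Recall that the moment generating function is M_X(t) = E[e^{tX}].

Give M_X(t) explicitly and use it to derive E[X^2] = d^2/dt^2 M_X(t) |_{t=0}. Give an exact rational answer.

E[X^2] = M^(2)(0) = 2

M_X(t) = 1/(1 - t)
M^(2)(t) = -2/(t^3 - 3*t^2 + 3*t - 1)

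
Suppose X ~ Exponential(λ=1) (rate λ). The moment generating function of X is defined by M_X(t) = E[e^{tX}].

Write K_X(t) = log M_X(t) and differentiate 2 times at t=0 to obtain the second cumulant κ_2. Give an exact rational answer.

κ_2 = K^(2)(0) = 1

M_X(t) = 1/(1 - t)
K_X(t) = log M_X(t) = -log(1 - t)
K^(2)(t) = 1/(t^2 - 2*t + 1)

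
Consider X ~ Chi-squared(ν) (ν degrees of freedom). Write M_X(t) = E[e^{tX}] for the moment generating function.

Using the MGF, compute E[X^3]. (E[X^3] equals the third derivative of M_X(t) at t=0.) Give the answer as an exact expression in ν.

M_X(t) = (1 - 2*t)^(-ν/2)
dM/dt = -ν/(2*t*(1 - 2*t)^(ν/2) - (1 - 2*t)^(ν/2))
d^2M/dt^2 = (ν^2 + 2*ν)/(4*t^2*(1 - 2*t)^(ν/2) - 4*t*(1 - 2*t)^(ν/2) + (1 - 2*t)^(ν/2))
d^3M/dt^3 = (-ν^3 - 6*ν^2 - 8*ν)/(8*t^3*(1 - 2*t)^(ν/2) - 12*t^2*(1 - 2*t)^(ν/2) + 6*t*(1 - 2*t)^(ν/2) - (1 - 2*t)^(ν/2))

E[X^3] = d^3M/dt^3 |_{t=0} = ν*(ν^2 + 6*ν + 8)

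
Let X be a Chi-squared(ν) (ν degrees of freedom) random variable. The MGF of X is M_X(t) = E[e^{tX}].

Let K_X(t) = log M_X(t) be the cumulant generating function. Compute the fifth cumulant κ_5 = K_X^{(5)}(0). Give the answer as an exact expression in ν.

M_X(t) = (1 - 2*t)^(-ν/2)
K_X(t) = log M_X(t) = -ν*log(1 - 2*t)/2
K^(5)(t) = -384*ν/(32*t^5 - 80*t^4 + 80*t^3 - 40*t^2 + 10*t - 1)

κ_5 = K^(5)(0) = 384*ν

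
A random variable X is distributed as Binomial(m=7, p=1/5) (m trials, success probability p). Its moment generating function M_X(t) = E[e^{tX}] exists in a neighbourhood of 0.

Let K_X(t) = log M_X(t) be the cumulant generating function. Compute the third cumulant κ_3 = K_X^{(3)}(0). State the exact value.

κ_3 = d^3K/dt^3 |_{t=0} = 84/125

M_X(t) = (e^(t)/5 + 4/5)^7
K_X(t) = log M_X(t) = 7*log(e^(t)/5 + 4/5)
dK/dt = 7*e^(t)/(e^(t) + 4)
d^2K/dt^2 = 28*e^(t)/(e^(2*t) + 8*e^(t) + 16)
d^3K/dt^3 = (-28*e^(2*t) + 112*e^(t))/(e^(3*t) + 12*e^(2*t) + 48*e^(t) + 64)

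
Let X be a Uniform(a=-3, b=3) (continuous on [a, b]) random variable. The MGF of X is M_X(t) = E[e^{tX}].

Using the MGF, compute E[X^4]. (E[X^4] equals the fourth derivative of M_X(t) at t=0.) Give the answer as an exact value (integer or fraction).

M_X(t) = (e^(3*t) - e^(-3*t))/(6*t)
M′(t) = (3*t*e^(6*t) + 3*t - e^(6*t) + 1)*e^(-3*t)/(6*t^2)
M′′(t) = (9*t^2*e^(6*t) - 9*t^2 - 6*t*e^(6*t) - 6*t + 2*e^(6*t) - 2)*e^(-3*t)/(6*t^3)
M′′′(t) = (9*t^3*e^(6*t) + 9*t^3 - 9*t^2*e^(6*t) + 9*t^2 + 6*t*e^(6*t) + 6*t - 2*e^(6*t) + 2)*e^(-3*t)/(2*t^4)
M′′′′(t) = (27*t^4*e^(6*t) - 27*t^4 - 36*t^3*e^(6*t) - 36*t^3 + 36*t^2*e^(6*t) - 36*t^2 - 24*t*e^(6*t) - 24*t + 8*e^(6*t) - 8)*e^(-3*t)/(2*t^5)

E[X^4] = M′′′′(0) = 81/5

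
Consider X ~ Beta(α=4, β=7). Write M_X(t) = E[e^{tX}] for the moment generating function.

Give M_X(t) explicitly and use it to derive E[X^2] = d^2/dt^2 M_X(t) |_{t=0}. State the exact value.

M_X(t) = ₁F₁(4; 11; t)
D^2[M](t) = 5*₁F₁(6; 13; t)/33

E[X^2] = D^2[M](0) = 5/33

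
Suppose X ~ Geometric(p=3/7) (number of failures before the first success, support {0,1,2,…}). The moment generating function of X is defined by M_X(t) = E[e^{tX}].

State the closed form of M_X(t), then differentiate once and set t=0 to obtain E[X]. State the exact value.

M_X(t) = 3/(7*(1 - 4*e^(t)/7))
M^(1)(t) = 12*e^(t)/(16*e^(2*t) - 56*e^(t) + 49)

E[X] = M^(1)(0) = 4/3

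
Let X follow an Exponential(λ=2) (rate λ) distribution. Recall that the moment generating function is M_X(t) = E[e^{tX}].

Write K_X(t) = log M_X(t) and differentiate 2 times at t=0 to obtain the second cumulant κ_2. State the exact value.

M_X(t) = 2/(2 - t)
K_X(t) = log M_X(t) = -log(2 - t) + log(2)
K^(2)(t) = 1/(t^2 - 4*t + 4)

κ_2 = K^(2)(0) = 1/4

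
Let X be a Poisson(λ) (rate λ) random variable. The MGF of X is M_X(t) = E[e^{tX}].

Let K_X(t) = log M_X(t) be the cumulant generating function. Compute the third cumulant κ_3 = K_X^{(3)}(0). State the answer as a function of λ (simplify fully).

M_X(t) = e^(λ*(e^(t) - 1))
K_X(t) = log M_X(t) = λ*(e^(t) - 1)
D^3[K](t) = λ*e^(t)

κ_3 = D^3[K](0) = λ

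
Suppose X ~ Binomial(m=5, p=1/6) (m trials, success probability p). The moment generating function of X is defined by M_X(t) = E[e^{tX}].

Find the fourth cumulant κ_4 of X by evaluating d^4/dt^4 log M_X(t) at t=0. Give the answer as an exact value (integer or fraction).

κ_4 = K^(4)(0) = 25/216

M_X(t) = (e^(t)/6 + 5/6)^5
K_X(t) = log M_X(t) = 5*log(e^(t)/6 + 5/6)
K^(4)(t) = (25*e^(3*t) - 500*e^(2*t) + 625*e^(t))/(e^(4*t) + 20*e^(3*t) + 150*e^(2*t) + 500*e^(t) + 625)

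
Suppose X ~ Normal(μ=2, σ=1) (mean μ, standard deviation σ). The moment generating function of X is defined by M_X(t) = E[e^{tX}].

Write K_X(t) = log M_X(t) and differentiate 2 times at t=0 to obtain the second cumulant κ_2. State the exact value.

κ_2 = D^2[K](0) = 1

M_X(t) = e^(t^2/2 + 2*t)
K_X(t) = log M_X(t) = t^2/2 + 2*t
D^2[K](t) = 1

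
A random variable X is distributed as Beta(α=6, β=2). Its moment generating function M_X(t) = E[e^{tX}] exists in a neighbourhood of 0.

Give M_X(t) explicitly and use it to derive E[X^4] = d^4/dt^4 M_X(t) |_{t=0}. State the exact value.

E[X^4] = d^4M/dt^4 |_{t=0} = 21/55

M_X(t) = ₁F₁(6; 8; t)
dM/dt = 3*₁F₁(7; 9; t)/4
d^2M/dt^2 = 7*₁F₁(8; 10; t)/12
d^3M/dt^3 = 7*₁F₁(9; 11; t)/15
d^4M/dt^4 = 21*₁F₁(10; 12; t)/55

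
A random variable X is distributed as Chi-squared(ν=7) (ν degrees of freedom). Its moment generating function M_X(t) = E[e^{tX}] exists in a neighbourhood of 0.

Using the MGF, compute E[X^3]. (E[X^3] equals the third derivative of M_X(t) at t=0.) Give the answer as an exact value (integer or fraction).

E[X^3] = M^(3)(0) = 693

M_X(t) = (1 - 2*t)^(-7/2)
M^(3)(t) = 693/(64*t^6*√(1 - 2*t) - 192*t^5*√(1 - 2*t) + 240*t^4*√(1 - 2*t) - 160*t^3*√(1 - 2*t) + 60*t^2*√(1 - 2*t) - 12*t*√(1 - 2*t) + √(1 - 2*t))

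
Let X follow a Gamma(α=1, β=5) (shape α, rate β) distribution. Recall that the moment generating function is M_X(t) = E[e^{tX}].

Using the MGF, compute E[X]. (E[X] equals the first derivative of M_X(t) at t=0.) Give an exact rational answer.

E[X] = dM/dt |_{t=0} = 1/5

M_X(t) = 5/(5 - t)
dM/dt = 5/(t^2 - 10*t + 25)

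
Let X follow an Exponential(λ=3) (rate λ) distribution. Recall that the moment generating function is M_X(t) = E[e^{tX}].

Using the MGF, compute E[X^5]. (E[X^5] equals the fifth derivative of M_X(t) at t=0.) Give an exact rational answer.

M_X(t) = 3/(3 - t)
D^5[M](t) = 360/(t^6 - 18*t^5 + 135*t^4 - 540*t^3 + 1215*t^2 - 1458*t + 729)

E[X^5] = D^5[M](0) = 40/81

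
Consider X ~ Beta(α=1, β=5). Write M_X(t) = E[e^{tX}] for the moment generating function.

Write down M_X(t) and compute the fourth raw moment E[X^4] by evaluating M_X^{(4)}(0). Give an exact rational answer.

M_X(t) = ₁F₁(1; 6; t)
D^4[M](t) = ₁F₁(5; 10; t)/126

E[X^4] = D^4[M](0) = 1/126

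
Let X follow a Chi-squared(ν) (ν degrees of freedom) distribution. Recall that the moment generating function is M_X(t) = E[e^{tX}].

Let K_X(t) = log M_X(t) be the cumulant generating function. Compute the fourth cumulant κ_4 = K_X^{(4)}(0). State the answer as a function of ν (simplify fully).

κ_4 = d^4K/dt^4 |_{t=0} = 48*ν

M_X(t) = (1 - 2*t)^(-ν/2)
K_X(t) = log M_X(t) = -ν*log(1 - 2*t)/2
dK/dt = -ν/(2*t - 1)
d^2K/dt^2 = 2*ν/(4*t^2 - 4*t + 1)
d^3K/dt^3 = -8*ν/(8*t^3 - 12*t^2 + 6*t - 1)
d^4K/dt^4 = 48*ν/(16*t^4 - 32*t^3 + 24*t^2 - 8*t + 1)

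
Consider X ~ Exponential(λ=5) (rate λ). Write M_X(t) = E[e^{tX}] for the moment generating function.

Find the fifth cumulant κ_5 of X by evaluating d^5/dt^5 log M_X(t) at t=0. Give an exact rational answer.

M_X(t) = 5/(5 - t)
K_X(t) = log M_X(t) = -log(5 - t) + log(5)
K^(5)(t) = -24/(t^5 - 25*t^4 + 250*t^3 - 1250*t^2 + 3125*t - 3125)

κ_5 = K^(5)(0) = 24/3125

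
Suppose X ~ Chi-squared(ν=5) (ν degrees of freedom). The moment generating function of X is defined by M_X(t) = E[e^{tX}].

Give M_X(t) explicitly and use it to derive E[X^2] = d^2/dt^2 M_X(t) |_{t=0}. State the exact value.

M_X(t) = (1 - 2*t)^(-5/2)
M′(t) = -5/(8*t^3*√(1 - 2*t) - 12*t^2*√(1 - 2*t) + 6*t*√(1 - 2*t) - √(1 - 2*t))
M′′(t) = 35/(16*t^4*√(1 - 2*t) - 32*t^3*√(1 - 2*t) + 24*t^2*√(1 - 2*t) - 8*t*√(1 - 2*t) + √(1 - 2*t))

E[X^2] = M′′(0) = 35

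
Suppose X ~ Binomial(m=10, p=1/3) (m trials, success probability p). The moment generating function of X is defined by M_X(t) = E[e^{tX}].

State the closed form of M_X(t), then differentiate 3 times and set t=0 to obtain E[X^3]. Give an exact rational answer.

E[X^3] = d^3M/dt^3 |_{t=0} = 60

M_X(t) = (e^(t)/3 + 2/3)^10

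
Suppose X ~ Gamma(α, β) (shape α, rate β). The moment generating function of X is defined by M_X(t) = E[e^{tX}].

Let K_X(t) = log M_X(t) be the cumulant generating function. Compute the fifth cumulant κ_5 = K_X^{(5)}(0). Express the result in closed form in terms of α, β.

M_X(t) = (β/(β - t))^α
K_X(t) = log M_X(t) = α*(log(β) - log(β - t))
D^5[K](t) = -24*α/(-β^5 + 5*β^4*t - 10*β^3*t^2 + 10*β^2*t^3 - 5*β*t^4 + t^5)

κ_5 = D^5[K](0) = 24*α/β^5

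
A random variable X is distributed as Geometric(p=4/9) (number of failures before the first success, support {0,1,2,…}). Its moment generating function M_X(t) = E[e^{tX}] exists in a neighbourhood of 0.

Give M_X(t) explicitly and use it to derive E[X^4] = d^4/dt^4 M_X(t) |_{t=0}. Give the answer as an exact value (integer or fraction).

M_X(t) = 4/(9*(1 - 5*e^(t)/9))
D^4[M](t) = (-2500*e^(4*t) - 49500*e^(3*t) - 89100*e^(2*t) - 14580*e^(t))/(3125*e^(5*t) - 28125*e^(4*t) + 101250*e^(3*t) - 182250*e^(2*t) + 164025*e^(t) - 59049)

E[X^4] = D^4[M](0) = 4865/32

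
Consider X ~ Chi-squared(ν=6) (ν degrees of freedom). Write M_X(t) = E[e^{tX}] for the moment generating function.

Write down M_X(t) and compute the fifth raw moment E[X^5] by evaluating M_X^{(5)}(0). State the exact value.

M_X(t) = (1 - 2*t)^(-3)
M^(5)(t) = 80640/(256*t^8 - 1024*t^7 + 1792*t^6 - 1792*t^5 + 1120*t^4 - 448*t^3 + 112*t^2 - 16*t + 1)

E[X^5] = M^(5)(0) = 80640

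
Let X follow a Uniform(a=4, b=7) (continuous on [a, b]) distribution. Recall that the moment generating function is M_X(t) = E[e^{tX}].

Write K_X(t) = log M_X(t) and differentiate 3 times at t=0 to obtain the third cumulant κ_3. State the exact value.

M_X(t) = (e^(7*t) - e^(4*t))/(3*t)
K_X(t) = log M_X(t) = -log(t) + log(e^(7*t) - e^(4*t)) - log(3)
K^(3)(t) = (27*t^3*e^(6*t) + 27*t^3*e^(3*t) - 2*e^(9*t) + 6*e^(6*t) - 6*e^(3*t) + 2)/(t^3*e^(9*t) - 3*t^3*e^(6*t) + 3*t^3*e^(3*t) - t^3)

κ_3 = K^(3)(0) = 0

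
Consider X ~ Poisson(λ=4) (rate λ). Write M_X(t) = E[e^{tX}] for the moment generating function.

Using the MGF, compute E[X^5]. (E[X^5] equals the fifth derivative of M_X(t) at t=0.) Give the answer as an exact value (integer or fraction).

E[X^5] = M′′′′′(0) = 5428

M_X(t) = e^(4*e^(t) - 4)
M′(t) = 4*e^(-4)*e^(t)*e^(4*e^(t))
M′′(t) = (16*e^(2*t)*e^(4*e^(t)) + 4*e^(t)*e^(4*e^(t)))*e^(-4)
M′′′(t) = (64*e^(3*t)*e^(4*e^(t)) + 48*e^(2*t)*e^(4*e^(t)) + 4*e^(t)*e^(4*e^(t)))*e^(-4)
M′′′′(t) = (256*e^(4*t)*e^(4*e^(t)) + 384*e^(3*t)*e^(4*e^(t)) + 112*e^(2*t)*e^(4*e^(t)) + 4*e^(t)*e^(4*e^(t)))*e^(-4)
M′′′′′(t) = (1024*e^(5*t)*e^(4*e^(t)) + 2560*e^(4*t)*e^(4*e^(t)) + 1600*e^(3*t)*e^(4*e^(t)) + 240*e^(2*t)*e^(4*e^(t)) + 4*e^(t)*e^(4*e^(t)))*e^(-4)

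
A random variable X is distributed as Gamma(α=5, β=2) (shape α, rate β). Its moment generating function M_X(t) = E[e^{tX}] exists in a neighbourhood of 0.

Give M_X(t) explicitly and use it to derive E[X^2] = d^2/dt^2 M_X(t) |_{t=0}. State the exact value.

E[X^2] = D^2[M](0) = 15/2

M_X(t) = 32/(2 - t)^5
D^2[M](t) = -960/(t^7 - 14*t^6 + 84*t^5 - 280*t^4 + 560*t^3 - 672*t^2 + 448*t - 128)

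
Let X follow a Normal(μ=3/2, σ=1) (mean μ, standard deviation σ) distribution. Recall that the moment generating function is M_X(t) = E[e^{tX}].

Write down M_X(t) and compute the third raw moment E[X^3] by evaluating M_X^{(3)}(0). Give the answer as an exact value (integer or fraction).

E[X^3] = M′′′(0) = 63/8

M_X(t) = e^(t^2/2 + 3*t/2)
M′(t) = t*e^(3*t/2)*e^(t^2/2) + 3*e^(3*t/2)*e^(t^2/2)/2
M′′(t) = t^2*e^(3*t/2)*e^(t^2/2) + 3*t*e^(3*t/2)*e^(t^2/2) + 13*e^(3*t/2)*e^(t^2/2)/4
M′′′(t) = t^3*e^(3*t/2)*e^(t^2/2) + 9*t^2*e^(3*t/2)*e^(t^2/2)/2 + 39*t*e^(3*t/2)*e^(t^2/2)/4 + 63*e^(3*t/2)*e^(t^2/2)/8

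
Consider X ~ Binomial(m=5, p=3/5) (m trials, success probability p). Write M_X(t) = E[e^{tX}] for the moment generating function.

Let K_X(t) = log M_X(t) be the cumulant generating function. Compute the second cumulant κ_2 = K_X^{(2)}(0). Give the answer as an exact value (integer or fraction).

κ_2 = K′′(0) = 6/5

M_X(t) = (3*e^(t)/5 + 2/5)^5
K_X(t) = log M_X(t) = 5*log(3*e^(t)/5 + 2/5)
K′(t) = 15*e^(t)/(3*e^(t) + 2)
K′′(t) = 30*e^(t)/(9*e^(2*t) + 12*e^(t) + 4)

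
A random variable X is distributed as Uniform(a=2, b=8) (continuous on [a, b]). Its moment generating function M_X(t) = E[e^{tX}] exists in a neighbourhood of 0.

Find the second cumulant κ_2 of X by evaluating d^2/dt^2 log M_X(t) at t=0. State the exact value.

M_X(t) = (e^(8*t) - e^(2*t))/(6*t)
K_X(t) = log M_X(t) = -log(t) + log(e^(8*t) - e^(2*t)) - log(6)
dK/dt = (8*t*e^(6*t) - 2*t - e^(6*t) + 1)/(t*e^(6*t) - t)
d^2K/dt^2 = (-36*t^2*e^(6*t) + e^(12*t) - 2*e^(6*t) + 1)/(t^2*e^(12*t) - 2*t^2*e^(6*t) + t^2)

κ_2 = d^2K/dt^2 |_{t=0} = 3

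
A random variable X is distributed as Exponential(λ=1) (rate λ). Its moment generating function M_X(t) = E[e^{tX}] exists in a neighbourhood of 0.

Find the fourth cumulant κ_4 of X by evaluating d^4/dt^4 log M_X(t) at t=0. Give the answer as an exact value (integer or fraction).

M_X(t) = 1/(1 - t)
K_X(t) = log M_X(t) = -log(1 - t)
dK/dt = -1/(t - 1)
d^2K/dt^2 = 1/(t^2 - 2*t + 1)
d^3K/dt^3 = -2/(t^3 - 3*t^2 + 3*t - 1)
d^4K/dt^4 = 6/(t^4 - 4*t^3 + 6*t^2 - 4*t + 1)

κ_4 = d^4K/dt^4 |_{t=0} = 6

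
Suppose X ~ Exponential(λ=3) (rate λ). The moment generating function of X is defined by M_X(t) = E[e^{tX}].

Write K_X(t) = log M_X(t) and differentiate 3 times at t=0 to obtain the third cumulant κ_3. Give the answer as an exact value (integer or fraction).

M_X(t) = 3/(3 - t)
K_X(t) = log M_X(t) = -log(3 - t) + log(3)
K^(3)(t) = -2/(t^3 - 9*t^2 + 27*t - 27)

κ_3 = K^(3)(0) = 2/27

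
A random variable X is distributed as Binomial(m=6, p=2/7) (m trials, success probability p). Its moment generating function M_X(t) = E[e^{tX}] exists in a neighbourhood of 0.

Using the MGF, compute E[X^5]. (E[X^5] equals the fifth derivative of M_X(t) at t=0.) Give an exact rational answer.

E[X^5] = D^5[M](0) = 2248452/16807

M_X(t) = (2*e^(t)/7 + 5/7)^6
D^5[M](t) = 497664*e^(6*t)/117649 + 3000000*e^(5*t)/117649 + 6144000*e^(4*t)/117649 + 4860000*e^(3*t)/117649 + 1200000*e^(2*t)/117649 + 37500*e^(t)/117649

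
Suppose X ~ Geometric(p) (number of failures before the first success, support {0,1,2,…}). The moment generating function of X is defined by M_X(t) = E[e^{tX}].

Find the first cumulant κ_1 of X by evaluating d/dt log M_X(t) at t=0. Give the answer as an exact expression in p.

M_X(t) = p/(-(1 - p)*e^(t) + 1)
K_X(t) = log M_X(t) = log(p) - log(-(1 - p)*e^(t) + 1)
dK/dt = (-p*e^(t) + e^(t))/(p*e^(t) - e^(t) + 1)

κ_1 = dK/dt |_{t=0} = (1 - p)/p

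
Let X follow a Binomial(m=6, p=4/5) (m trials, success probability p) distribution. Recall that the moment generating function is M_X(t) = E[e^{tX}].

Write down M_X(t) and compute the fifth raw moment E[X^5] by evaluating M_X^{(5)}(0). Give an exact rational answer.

M_X(t) = (4*e^(t)/5 + 1/5)^6
dM/dt = 24576*e^(6*t)/15625 + 6144*e^(5*t)/3125 + 3072*e^(4*t)/3125 + 768*e^(3*t)/3125 + 96*e^(2*t)/3125 + 24*e^(t)/15625
d^2M/dt^2 = 147456*e^(6*t)/15625 + 6144*e^(5*t)/625 + 12288*e^(4*t)/3125 + 2304*e^(3*t)/3125 + 192*e^(2*t)/3125 + 24*e^(t)/15625
d^3M/dt^3 = 884736*e^(6*t)/15625 + 6144*e^(5*t)/125 + 49152*e^(4*t)/3125 + 6912*e^(3*t)/3125 + 384*e^(2*t)/3125 + 24*e^(t)/15625
d^4M/dt^4 = 5308416*e^(6*t)/15625 + 6144*e^(5*t)/25 + 196608*e^(4*t)/3125 + 20736*e^(3*t)/3125 + 768*e^(2*t)/3125 + 24*e^(t)/15625
d^5M/dt^5 = 31850496*e^(6*t)/15625 + 6144*e^(5*t)/5 + 786432*e^(4*t)/3125 + 62208*e^(3*t)/3125 + 1536*e^(2*t)/3125 + 24*e^(t)/15625

E[X^5] = d^5M/dt^5 |_{t=0} = 2212056/625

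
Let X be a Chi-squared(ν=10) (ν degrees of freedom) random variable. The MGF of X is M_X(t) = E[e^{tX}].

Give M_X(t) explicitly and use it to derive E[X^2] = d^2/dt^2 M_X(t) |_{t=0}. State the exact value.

E[X^2] = D^2[M](0) = 120

M_X(t) = (1 - 2*t)^(-5)
D^2[M](t) = -120/(128*t^7 - 448*t^6 + 672*t^5 - 560*t^4 + 280*t^3 - 84*t^2 + 14*t - 1)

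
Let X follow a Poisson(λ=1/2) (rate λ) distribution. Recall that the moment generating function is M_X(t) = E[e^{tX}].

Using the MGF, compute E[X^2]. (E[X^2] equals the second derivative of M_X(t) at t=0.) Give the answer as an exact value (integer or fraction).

E[X^2] = D^2[M](0) = 3/4

M_X(t) = e^(e^(t)/2 - 1/2)
D^2[M](t) = (e^(2*t)*e^(e^(t)/2) + 2*e^(t)*e^(e^(t)/2))*e^(-1/2)/4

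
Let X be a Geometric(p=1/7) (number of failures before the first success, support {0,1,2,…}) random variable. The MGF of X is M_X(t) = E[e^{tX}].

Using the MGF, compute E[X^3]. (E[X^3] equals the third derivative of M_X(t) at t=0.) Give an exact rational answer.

E[X^3] = d^3M/dt^3 |_{t=0} = 1518

M_X(t) = 1/(7*(1 - 6*e^(t)/7))
dM/dt = 6*e^(t)/(36*e^(2*t) - 84*e^(t) + 49)
d^2M/dt^2 = (-36*e^(2*t) - 42*e^(t))/(216*e^(3*t) - 756*e^(2*t) + 882*e^(t) - 343)
d^3M/dt^3 = (216*e^(3*t) + 1008*e^(2*t) + 294*e^(t))/(1296*e^(4*t) - 6048*e^(3*t) + 10584*e^(2*t) - 8232*e^(t) + 2401)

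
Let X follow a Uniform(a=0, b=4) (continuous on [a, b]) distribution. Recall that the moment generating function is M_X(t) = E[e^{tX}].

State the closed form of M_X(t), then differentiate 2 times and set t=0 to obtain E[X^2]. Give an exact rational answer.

M_X(t) = (e^(4*t) - 1)/(4*t)
M^(2)(t) = (8*t^2*e^(4*t) - 4*t*e^(4*t) + e^(4*t) - 1)/(2*t^3)

E[X^2] = M^(2)(0) = 16/3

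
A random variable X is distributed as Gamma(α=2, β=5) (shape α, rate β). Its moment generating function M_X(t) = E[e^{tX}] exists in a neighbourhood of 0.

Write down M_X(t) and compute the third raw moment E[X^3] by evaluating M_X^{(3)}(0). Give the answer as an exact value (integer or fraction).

E[X^3] = D^3[M](0) = 24/125

M_X(t) = 25/(5 - t)^2
D^3[M](t) = -600/(t^5 - 25*t^4 + 250*t^3 - 1250*t^2 + 3125*t - 3125)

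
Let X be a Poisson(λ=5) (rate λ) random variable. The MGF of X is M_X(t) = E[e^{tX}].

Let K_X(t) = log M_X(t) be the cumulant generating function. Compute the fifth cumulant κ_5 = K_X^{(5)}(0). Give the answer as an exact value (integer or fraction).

κ_5 = D^5[K](0) = 5

M_X(t) = e^(5*e^(t) - 5)
K_X(t) = log M_X(t) = 5*e^(t) - 5
D^5[K](t) = 5*e^(t)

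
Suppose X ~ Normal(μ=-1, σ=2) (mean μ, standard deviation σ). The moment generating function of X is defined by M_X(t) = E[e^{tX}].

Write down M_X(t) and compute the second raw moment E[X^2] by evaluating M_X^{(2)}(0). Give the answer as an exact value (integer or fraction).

E[X^2] = D^2[M](0) = 5

M_X(t) = e^(2*t^2 - t)
D^2[M](t) = (16*t^2*e^(2*t^2) - 8*t*e^(2*t^2) + 5*e^(2*t^2))*e^(-t)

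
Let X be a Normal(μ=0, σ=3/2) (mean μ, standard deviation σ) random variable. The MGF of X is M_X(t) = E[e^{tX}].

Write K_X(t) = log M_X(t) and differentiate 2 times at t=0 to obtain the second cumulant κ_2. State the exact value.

κ_2 = K′′(0) = 9/4

M_X(t) = e^(9*t^2/8)
K_X(t) = log M_X(t) = 9*t^2/8
K′(t) = 9*t/4
K′′(t) = 9/4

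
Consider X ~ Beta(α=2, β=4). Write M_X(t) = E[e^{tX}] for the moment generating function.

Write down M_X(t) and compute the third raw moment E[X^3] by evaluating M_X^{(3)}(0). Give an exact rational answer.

M_X(t) = ₁F₁(2; 6; t)
D^3[M](t) = ₁F₁(5; 9; t)/14

E[X^3] = D^3[M](0) = 1/14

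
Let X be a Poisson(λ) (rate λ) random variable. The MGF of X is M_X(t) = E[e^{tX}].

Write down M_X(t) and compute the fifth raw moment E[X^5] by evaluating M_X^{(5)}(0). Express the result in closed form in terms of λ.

E[X^5] = D^5[M](0) = λ*(λ^4 + 10*λ^3 + 25*λ^2 + 15*λ + 1)

M_X(t) = e^(λ*(e^(t) - 1))
D^5[M](t) = (λ^5*e^(5*t)*e^(λ*e^(t)) + 10*λ^4*e^(4*t)*e^(λ*e^(t)) + 25*λ^3*e^(3*t)*e^(λ*e^(t)) + 15*λ^2*e^(2*t)*e^(λ*e^(t)) + λ*e^(t)*e^(λ*e^(t)))*e^(-λ)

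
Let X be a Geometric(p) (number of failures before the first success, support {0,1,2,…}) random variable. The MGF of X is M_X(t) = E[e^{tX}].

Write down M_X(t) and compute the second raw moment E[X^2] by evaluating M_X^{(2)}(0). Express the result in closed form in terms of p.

E[X^2] = M^(2)(0) = 1 - 3/p + 2/p^2

M_X(t) = p/(-(1 - p)*e^(t) + 1)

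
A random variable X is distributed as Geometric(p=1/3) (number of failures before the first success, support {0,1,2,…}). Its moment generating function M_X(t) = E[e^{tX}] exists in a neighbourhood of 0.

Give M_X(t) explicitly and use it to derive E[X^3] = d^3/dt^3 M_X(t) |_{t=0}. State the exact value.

E[X^3] = M^(3)(0) = 74

M_X(t) = 1/(3*(1 - 2*e^(t)/3))
M^(3)(t) = (8*e^(3*t) + 48*e^(2*t) + 18*e^(t))/(16*e^(4*t) - 96*e^(3*t) + 216*e^(2*t) - 216*e^(t) + 81)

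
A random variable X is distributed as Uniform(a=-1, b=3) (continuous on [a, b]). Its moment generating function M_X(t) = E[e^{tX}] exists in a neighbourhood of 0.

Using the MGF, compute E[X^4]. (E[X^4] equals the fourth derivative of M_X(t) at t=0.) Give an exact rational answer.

M_X(t) = (e^(3*t) - e^(-t))/(4*t)
dM/dt = (3*t*e^(4*t) + t - e^(4*t) + 1)*e^(-t)/(4*t^2)
d^2M/dt^2 = (9*t^2*e^(4*t) - t^2 - 6*t*e^(4*t) - 2*t + 2*e^(4*t) - 2)*e^(-t)/(4*t^3)
d^3M/dt^3 = (27*t^3*e^(4*t) + t^3 - 27*t^2*e^(4*t) + 3*t^2 + 18*t*e^(4*t) + 6*t - 6*e^(4*t) + 6)*e^(-t)/(4*t^4)
d^4M/dt^4 = (81*t^4*e^(4*t) - t^4 - 108*t^3*e^(4*t) - 4*t^3 + 108*t^2*e^(4*t) - 12*t^2 - 72*t*e^(4*t) - 24*t + 24*e^(4*t) - 24)*e^(-t)/(4*t^5)

E[X^4] = d^4M/dt^4 |_{t=0} = 61/5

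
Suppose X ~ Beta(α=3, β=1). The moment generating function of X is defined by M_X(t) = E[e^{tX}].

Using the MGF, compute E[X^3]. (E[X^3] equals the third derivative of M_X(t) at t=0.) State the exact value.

M_X(t) = ₁F₁(3; 4; t)
D^3[M](t) = ₁F₁(6; 7; t)/2

E[X^3] = D^3[M](0) = 1/2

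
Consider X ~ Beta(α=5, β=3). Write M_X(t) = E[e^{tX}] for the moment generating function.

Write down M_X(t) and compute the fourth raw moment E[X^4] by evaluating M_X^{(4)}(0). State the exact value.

M_X(t) = ₁F₁(5; 8; t)
D^4[M](t) = 7*₁F₁(9; 12; t)/33

E[X^4] = D^4[M](0) = 7/33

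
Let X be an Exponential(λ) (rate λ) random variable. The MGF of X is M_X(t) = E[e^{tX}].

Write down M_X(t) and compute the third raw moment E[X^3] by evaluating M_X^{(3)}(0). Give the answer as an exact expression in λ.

E[X^3] = d^3M/dt^3 |_{t=0} = 6/λ^3

M_X(t) = λ/(λ - t)
dM/dt = λ/(λ^2 - 2*λ*t + t^2)
d^2M/dt^2 = -2*λ/(-λ^3 + 3*λ^2*t - 3*λ*t^2 + t^3)
d^3M/dt^3 = 6*λ/(λ^4 - 4*λ^3*t + 6*λ^2*t^2 - 4*λ*t^3 + t^4)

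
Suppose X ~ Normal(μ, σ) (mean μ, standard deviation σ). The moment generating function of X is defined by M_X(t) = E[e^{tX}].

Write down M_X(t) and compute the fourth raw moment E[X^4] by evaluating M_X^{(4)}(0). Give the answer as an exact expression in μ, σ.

M_X(t) = e^(μ*t + σ^2*t^2/2)
dM/dt = μ*e^(μ*t)*e^(σ^2*t^2/2) + σ^2*t*e^(μ*t)*e^(σ^2*t^2/2)
d^2M/dt^2 = μ^2*e^(μ*t)*e^(σ^2*t^2/2) + 2*μ*σ^2*t*e^(μ*t)*e^(σ^2*t^2/2) + σ^4*t^2*e^(μ*t)*e^(σ^2*t^2/2) + σ^2*e^(μ*t)*e^(σ^2*t^2/2)

E[X^4] = d^4M/dt^4 |_{t=0} = μ^4 + 6*μ^2*σ^2 + 3*σ^4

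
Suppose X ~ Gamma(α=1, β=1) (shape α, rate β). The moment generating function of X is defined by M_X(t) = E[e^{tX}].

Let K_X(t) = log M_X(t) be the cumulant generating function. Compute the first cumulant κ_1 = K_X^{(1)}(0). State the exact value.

M_X(t) = 1/(1 - t)
K_X(t) = log M_X(t) = -log(1 - t)
dK/dt = -1/(t - 1)

κ_1 = dK/dt |_{t=0} = 1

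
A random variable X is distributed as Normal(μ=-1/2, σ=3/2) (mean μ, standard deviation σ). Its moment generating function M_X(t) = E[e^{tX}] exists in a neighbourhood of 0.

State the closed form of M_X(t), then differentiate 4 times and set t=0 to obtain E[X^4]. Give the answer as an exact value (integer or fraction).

E[X^4] = D^4[M](0) = 149/8

M_X(t) = e^(9*t^2/8 - t/2)
D^4[M](t) = (6561*t^4*e^(9*t^2/8) - 5832*t^3*e^(9*t^2/8) + 19440*t^2*e^(9*t^2/8) - 8064*t*e^(9*t^2/8) + 4768*e^(9*t^2/8))*e^(-t/2)/256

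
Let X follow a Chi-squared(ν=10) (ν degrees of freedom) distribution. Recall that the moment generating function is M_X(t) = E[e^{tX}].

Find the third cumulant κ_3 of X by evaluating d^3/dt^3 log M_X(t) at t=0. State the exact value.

κ_3 = d^3K/dt^3 |_{t=0} = 80

M_X(t) = (1 - 2*t)^(-5)
K_X(t) = log M_X(t) = -5*log(1 - 2*t)
dK/dt = -10/(2*t - 1)
d^2K/dt^2 = 20/(4*t^2 - 4*t + 1)
d^3K/dt^3 = -80/(8*t^3 - 12*t^2 + 6*t - 1)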